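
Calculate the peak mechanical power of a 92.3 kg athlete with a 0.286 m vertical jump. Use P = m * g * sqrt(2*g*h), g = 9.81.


First, sqrt(2gh) = sqrt(2 * 9.81 * 0.286)
= sqrt(5.61132) = 2.368822 m/s
Power = 92.3 * 9.81 * 2.368822 = 2144.88 W

2144.88 W


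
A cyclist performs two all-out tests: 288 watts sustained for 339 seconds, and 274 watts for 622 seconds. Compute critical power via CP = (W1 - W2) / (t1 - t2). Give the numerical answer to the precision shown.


W1 = P1 * t1 = 288 * 339 = 97632 J
W2 = P2 * t2 = 274 * 622 = 170428 J
CP = (97632 - 170428) / (339 - 622)
= 257.23 W

257.23 W


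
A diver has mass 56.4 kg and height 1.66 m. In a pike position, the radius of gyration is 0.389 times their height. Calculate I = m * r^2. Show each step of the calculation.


r = 0.389 * 1.66 = 0.64574 m
I = m * r^2 = 56.4 * 0.41698 = 23.518 kg*m^2

23.518 kg*m^2


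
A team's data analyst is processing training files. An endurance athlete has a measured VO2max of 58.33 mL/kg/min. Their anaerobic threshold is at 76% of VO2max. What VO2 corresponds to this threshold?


Anaerobic threshold VO2 = VO2max * 76%
= 58.33 * 0.76
= 44.33 mL/kg/min

44.33 mL/kg/min


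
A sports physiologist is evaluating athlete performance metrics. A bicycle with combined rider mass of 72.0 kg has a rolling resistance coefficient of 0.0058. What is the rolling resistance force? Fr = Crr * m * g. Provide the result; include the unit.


Fr = 0.0058 * 72.0 * 9.81
= 0.4176 * 9.81
= 4.097 N

4.097 N


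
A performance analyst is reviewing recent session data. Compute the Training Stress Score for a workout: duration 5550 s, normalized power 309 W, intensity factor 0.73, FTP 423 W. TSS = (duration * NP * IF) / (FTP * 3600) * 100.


Product = 5550 * 309 * 0.73 = 1251913.5
Base = 423 * 3600 = 1522800
TSS = 1251913.5 / 1522800 * 100 = 82.21

82.21 TSS


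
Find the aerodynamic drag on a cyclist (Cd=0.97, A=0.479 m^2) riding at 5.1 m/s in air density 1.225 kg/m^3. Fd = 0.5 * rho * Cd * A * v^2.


Fd = 0.5 * 1.225 * 0.97 * 0.479 * 5.1^2
= 0.5 * 1.225 * 0.97 * 0.479 * 26.01
= 7.402 N

7.402 N


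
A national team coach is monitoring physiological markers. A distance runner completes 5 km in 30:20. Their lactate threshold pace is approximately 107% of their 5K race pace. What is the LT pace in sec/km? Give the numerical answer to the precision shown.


Convert to seconds: 30 min 20 s = 1820 s
Pace per km = 1820 / 5 = 364.0 s/km
LT pace = 364.0 * 1.07 = 389.48 s/km

389.48 s/km


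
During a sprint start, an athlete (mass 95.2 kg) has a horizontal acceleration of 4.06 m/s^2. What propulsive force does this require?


Propulsive force = mass * acceleration
= 95.2 kg * 4.06 m/s^2
= 386.51 N

386.51 N


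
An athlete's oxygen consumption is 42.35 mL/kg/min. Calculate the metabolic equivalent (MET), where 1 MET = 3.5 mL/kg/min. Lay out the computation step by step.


MET = VO2 / 3.5
= 42.35 / 3.5
= 12.1 METs

12.1 METs


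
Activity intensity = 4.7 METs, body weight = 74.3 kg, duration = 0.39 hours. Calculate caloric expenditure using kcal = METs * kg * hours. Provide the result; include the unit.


kcal = 4.7 * 74.3 * 0.39
= 349.21 * 0.39
= 136.19 kcal

136.19 kcal


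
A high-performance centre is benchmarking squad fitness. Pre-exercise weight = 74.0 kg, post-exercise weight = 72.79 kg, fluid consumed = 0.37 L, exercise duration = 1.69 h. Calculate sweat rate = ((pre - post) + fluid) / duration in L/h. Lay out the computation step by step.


Weight loss = 74.0 - 72.79 = 1.21 kg (approx L)
Total sweat = 1.21 + 0.37 = 1.58 L
Sweat rate = 1.58 / 1.69 = 0.935 L/h

0.935 L/h


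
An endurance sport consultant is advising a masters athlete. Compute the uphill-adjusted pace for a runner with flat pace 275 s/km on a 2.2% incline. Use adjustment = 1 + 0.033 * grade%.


Adjustment factor = 1 + 0.033 * 2.2 = 1.0726
Grade-adjusted pace = 275 * 1.0726 = 294.97 s/km

294.97 s/km


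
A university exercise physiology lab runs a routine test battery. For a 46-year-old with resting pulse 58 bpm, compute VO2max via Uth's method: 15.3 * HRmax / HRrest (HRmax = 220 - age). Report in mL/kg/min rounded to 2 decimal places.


Step 1: HRmax = 220 - 46 = 174 bpm
Step 2: Ratio = 174 / 58 = 3.0
Step 3: VO2max = 15.3 * 3.0 = 45.9 mL/kg/min

45.9 mL/kg/min


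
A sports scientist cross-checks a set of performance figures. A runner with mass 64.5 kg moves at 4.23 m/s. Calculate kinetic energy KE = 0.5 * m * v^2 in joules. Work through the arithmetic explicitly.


v^2 = 4.23^2 = 17.8929
KE = 0.5 * 64.5 * 17.8929
= 577.05 J

577.05 J


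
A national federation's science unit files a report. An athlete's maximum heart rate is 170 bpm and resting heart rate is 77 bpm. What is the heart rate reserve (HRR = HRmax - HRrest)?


HRR = HRmax - HRrest
= 170 - 77
= 93 bpm

93 bpm


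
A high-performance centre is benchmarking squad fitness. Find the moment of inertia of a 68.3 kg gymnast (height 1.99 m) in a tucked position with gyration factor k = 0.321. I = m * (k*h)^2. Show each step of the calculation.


Radius of gyration = 0.321 * 1.99 = 0.63879 m
I = 68.3 * 0.63879^2
= 68.3 * 0.408053
= 27.87 kg*m^2

27.87 kg*m^2


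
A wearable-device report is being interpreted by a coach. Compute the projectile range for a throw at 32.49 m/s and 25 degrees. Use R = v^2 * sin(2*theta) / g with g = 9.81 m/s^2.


Two times the angle = 50 degrees
sin(50) = 0.766044
R = 1055.6001 * 0.766044 / 9.81 = 82.43 m

82.43 m


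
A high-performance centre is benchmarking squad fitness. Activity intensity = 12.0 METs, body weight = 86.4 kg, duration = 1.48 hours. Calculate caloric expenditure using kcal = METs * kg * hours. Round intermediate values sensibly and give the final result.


kcal = 12.0 * 86.4 * 1.48
= 1036.8 * 1.48
= 1534.46 kcal

1534.46 kcal


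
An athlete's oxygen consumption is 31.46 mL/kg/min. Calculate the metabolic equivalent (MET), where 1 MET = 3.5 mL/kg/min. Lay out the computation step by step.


MET = VO2 / 3.5
= 31.46 / 3.5
= 8.99 METs

8.99 METs


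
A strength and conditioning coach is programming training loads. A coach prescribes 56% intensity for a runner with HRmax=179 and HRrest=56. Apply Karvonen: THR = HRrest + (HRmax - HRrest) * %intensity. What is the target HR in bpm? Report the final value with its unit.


Heart rate reserve = 179 - 56 = 123
Intensity fraction = 56 / 100 = 0.56
THR = 56 + 123 * 0.56 = 124.88 bpm

124.88 bpm


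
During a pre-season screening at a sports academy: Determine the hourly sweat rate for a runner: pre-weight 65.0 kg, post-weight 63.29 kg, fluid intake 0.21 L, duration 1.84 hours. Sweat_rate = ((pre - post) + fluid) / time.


Mass lost = 65.0 - 63.29 = 1.71 kg
Add fluid consumed: 1.71 + 0.21 = 1.92 L total sweat
Sweat rate = 1.92 / 1.84 = 1.043 L/h

1.043 L/h


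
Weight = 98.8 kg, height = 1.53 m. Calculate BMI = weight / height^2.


height^2 = 1.53^2 = 2.3409
BMI = 98.8 / 2.3409 = 42.21 kg/m^2

42.21 kg/m^2


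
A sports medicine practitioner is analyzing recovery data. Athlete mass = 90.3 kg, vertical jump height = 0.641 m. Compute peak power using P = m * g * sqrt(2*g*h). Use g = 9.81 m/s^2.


sqrt(2 * 9.81 * 0.641) = sqrt(12.57642) = 3.546325 m/s
P = 90.3 * 9.81 * 3.546325
= 3141.49 W

3141.49 W


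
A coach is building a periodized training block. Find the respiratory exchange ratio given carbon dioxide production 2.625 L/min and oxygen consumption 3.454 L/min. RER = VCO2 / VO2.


VCO2 = 2.625 L/min
VO2 = 3.454 L/min
RER = 2.625 / 3.454 = 0.76

0.76


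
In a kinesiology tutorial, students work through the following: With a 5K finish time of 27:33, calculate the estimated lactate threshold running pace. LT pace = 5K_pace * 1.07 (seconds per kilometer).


Race duration = 1653 s for 5 km
Average pace = 1653 / 5 = 330.6 s/km
LT pace = 330.6 * 1.07
= 353.74 s/km

353.74 s/km


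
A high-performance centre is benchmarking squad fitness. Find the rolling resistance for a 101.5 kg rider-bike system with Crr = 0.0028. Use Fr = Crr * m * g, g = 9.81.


m * g = 101.5 * 9.81 = 995.715 N
Fr = 0.0028 * 995.715 = 2.788 N

2.788 N


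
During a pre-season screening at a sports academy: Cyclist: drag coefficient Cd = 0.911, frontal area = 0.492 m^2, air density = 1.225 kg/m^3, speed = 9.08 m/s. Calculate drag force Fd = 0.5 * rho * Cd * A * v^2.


v^2 = 9.08^2 = 82.4464
Fd = 0.5 * 1.225 * 0.911 * 0.492 * 82.4464
= 22.634 N

22.634 N


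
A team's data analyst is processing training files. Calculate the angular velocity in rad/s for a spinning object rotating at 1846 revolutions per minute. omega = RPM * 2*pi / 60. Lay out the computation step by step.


omega = RPM * 2*pi / 60
= 1846 * 6.28318531 / 60
= 193.313 rad/s

193.313 rad/s


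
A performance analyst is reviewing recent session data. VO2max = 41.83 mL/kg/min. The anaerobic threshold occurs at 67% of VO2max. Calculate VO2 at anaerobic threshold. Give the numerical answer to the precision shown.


AT fraction = 67 / 100 = 0.67
AT VO2 = 41.83 * 0.67
= 28.03 mL/kg/min

28.03 mL/kg/min


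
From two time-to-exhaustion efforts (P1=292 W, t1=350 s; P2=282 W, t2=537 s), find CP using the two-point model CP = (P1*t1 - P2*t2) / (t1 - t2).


Work in trial 1 = 102200 J
Work in trial 2 = 151434 J
Delta work = -49234 J
Delta time = -187 s
CP = -49234 / -187 = 263.28 W

263.28 W


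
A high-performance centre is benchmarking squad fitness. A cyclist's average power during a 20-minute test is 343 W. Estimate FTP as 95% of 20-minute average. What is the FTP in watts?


FTP = 20-min power * 0.95
= 343 * 0.95
= 325.85 W

325.85 W


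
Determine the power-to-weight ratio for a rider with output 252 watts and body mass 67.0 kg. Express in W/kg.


P/W = 252 / 67.0 = 3.761 W/kg

3.761 W/kg


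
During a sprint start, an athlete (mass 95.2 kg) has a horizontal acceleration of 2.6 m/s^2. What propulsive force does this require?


Propulsive force = mass * acceleration
= 95.2 kg * 2.6 m/s^2
= 247.52 N

247.52 N


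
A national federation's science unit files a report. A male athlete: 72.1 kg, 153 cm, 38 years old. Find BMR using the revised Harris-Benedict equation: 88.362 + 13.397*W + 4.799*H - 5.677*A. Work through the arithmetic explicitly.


Intercept = 88.362
Weight contribution = 13.397 * 72.1 = 965.9237
Height contribution = 4.799 * 153 = 734.247
Age contribution = 5.677 * 38 = 215.726
BMR = 88.362 + 965.9237 + 734.247 - 215.726
= 1572.81 kcal/day

1572.81 kcal/day


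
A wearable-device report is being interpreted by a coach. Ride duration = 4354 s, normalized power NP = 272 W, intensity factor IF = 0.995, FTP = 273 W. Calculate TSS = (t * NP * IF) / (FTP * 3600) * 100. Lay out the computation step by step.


Numerator = 4354 * 272 * 0.995 = 1178366.56
Denominator = 273 * 3600 = 982800
TSS = 1178366.56 / 982800 * 100
= 119.9

119.9 TSS


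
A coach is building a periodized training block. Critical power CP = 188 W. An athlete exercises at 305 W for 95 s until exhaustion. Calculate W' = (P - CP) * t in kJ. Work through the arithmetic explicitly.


P - CP = 305 - 188 = 117 W
W' = 117 * 95 = 11115 J
= 11115 / 1000 = 11.115 kJ

11.115 kJ


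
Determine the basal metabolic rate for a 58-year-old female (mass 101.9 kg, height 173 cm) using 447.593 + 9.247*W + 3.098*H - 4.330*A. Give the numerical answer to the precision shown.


BMR = 447.593 + 9.247*101.9 + 3.098*173 - 4.330*58
= 1674.68 kcal/day

1674.68 kcal/day


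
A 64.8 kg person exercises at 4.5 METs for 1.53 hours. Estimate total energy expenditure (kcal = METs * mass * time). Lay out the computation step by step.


Energy = METs * mass(kg) * time(h)
= 4.5 * 64.8 * 1.53
= 446.15 kcal

446.15 kcal


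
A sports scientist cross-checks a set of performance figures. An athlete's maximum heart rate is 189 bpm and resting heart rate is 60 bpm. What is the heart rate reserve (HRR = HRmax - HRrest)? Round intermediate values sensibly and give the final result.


HRR = HRmax - HRrest
= 189 - 60
= 129 bpm

129 bpm


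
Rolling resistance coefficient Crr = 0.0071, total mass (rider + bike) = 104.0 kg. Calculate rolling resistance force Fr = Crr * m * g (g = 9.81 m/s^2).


Fr = Crr * m * g
= 0.0071 * 104.0 * 9.81
= 7.244 N

7.244 N


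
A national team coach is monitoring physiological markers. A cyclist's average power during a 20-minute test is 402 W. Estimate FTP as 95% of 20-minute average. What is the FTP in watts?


FTP = 20-min power * 0.95
= 402 * 0.95
= 381.9 W

381.9 W


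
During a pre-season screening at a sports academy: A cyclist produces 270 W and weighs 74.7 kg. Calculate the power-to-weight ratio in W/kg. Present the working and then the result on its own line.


P/W = power / mass
= 270 / 74.7
= 3.614 W/kg

3.614 W/kg


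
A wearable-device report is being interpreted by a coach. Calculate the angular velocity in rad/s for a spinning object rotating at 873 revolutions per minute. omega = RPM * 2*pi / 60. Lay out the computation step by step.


omega = RPM * 2*pi / 60
= 873 * 6.28318531 / 60
= 91.42 rad/s

91.42 rad/s


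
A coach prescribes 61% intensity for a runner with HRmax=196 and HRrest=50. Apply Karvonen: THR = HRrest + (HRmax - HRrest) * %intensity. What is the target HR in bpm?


Heart rate reserve = 196 - 50 = 146
Intensity fraction = 61 / 100 = 0.61
THR = 50 + 146 * 0.61 = 139.06 bpm

139.06 bpm


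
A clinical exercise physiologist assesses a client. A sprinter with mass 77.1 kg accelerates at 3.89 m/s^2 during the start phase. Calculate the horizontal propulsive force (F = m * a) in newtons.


F = m * a
= 77.1 * 3.89
= 299.92 N

299.92 N


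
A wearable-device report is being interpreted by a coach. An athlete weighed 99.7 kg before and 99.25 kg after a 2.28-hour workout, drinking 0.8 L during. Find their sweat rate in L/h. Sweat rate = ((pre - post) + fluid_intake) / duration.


Body mass change = 0.45 kg
Total sweat loss = 0.45 + 0.8 = 1.25 L
Rate = 1.25 / 2.28 = 0.548 L/h

0.548 L/h


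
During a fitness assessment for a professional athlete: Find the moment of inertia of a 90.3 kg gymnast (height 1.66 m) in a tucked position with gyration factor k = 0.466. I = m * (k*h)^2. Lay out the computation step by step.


Radius of gyration = 0.466 * 1.66 = 0.77356 m
I = 90.3 * 0.77356^2
= 90.3 * 0.598395
= 54.035 kg*m^2

54.035 kg*m^2


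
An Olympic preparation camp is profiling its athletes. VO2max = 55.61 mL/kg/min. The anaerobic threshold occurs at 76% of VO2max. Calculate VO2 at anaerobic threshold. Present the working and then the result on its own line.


AT fraction = 76 / 100 = 0.76
AT VO2 = 55.61 * 0.76
= 42.26 mL/kg/min

42.26 mL/kg/min


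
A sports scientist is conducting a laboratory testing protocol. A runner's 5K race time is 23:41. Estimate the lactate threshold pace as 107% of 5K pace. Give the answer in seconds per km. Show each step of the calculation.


Total race time = 23*60 + 41 = 1421 seconds
5K pace = 1421 / 5 = 284.2 sec/km
LT pace = 284.2 * 1.07 = 304.09 sec/km

304.09 s/km


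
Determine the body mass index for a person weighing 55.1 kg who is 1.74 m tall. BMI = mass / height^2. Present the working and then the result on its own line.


BMI = mass / height^2
= 55.1 / 1.74^2
= 55.1 / 3.0276
= 18.2 kg/m^2

18.2 kg/m^2


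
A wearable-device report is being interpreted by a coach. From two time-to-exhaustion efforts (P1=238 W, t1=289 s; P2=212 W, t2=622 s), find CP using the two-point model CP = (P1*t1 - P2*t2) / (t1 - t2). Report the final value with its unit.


Work in trial 1 = 68782 J
Work in trial 2 = 131864 J
Delta work = -63082 J
Delta time = -333 s
CP = -63082 / -333 = 189.44 W

189.44 W


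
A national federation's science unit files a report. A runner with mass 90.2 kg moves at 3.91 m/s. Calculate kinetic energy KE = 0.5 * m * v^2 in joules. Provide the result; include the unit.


v^2 = 3.91^2 = 15.2881
KE = 0.5 * 90.2 * 15.2881
= 689.49 J

689.49 J


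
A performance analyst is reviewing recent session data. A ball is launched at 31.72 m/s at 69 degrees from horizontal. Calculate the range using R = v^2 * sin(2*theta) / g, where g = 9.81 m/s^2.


sin(2 * 69) = sin(138) = 0.669131
v^2 = 31.72^2 = 1006.1584
R = 1006.1584 * 0.669131 / 9.81
= 68.629 m

68.629 m


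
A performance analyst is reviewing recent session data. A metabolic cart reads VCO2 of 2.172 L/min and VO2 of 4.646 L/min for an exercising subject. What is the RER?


RER = VCO2 / VO2 = 2.172 / 4.646 = 0.4675

0.4675


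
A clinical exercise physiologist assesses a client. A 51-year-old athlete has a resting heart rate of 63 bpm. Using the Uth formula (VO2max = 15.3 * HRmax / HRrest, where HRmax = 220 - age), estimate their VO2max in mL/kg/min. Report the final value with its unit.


HRmax = 220 - 51 = 169 bpm
Ratio = HRmax / HRrest = 169 / 63 = 2.6825
VO2max = 15.3 * 2.6825 = 41.04 mL/kg/min

41.04 mL/kg/min


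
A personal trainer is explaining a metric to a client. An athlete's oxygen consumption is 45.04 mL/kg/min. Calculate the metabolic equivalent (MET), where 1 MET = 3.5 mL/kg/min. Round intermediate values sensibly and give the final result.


MET = VO2 / 3.5
= 45.04 / 3.5
= 12.87 METs

12.87 METs


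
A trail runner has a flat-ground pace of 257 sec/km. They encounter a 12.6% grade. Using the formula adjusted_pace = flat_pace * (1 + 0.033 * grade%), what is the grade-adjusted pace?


Grade factor = 1 + 0.033 * 12.6 = 1.4158
Adjusted = 257 * 1.4158 = 363.86 sec/km

363.86 s/km


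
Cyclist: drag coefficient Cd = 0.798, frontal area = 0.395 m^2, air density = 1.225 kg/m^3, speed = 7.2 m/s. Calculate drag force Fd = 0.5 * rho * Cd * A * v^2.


v^2 = 7.2^2 = 51.84
Fd = 0.5 * 1.225 * 0.798 * 0.395 * 51.84
= 10.009 N

10.009 N


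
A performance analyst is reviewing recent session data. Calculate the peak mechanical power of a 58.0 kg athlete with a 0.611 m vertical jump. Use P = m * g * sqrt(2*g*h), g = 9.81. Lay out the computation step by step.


First, sqrt(2gh) = sqrt(2 * 9.81 * 0.611)
= sqrt(11.98782) = 3.462343 m/s
Power = 58.0 * 9.81 * 3.462343 = 1970.0 W

1970.0 W


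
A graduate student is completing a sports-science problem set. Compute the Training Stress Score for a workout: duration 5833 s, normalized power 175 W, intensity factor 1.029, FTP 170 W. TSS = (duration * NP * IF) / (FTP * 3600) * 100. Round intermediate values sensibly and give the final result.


Product = 5833 * 175 * 1.029 = 1050377.475
Base = 170 * 3600 = 612000
TSS = 1050377.475 / 612000 * 100 = 171.63

171.63 TSS


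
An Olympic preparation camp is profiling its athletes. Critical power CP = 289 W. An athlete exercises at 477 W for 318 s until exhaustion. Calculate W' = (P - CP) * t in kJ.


P - CP = 477 - 289 = 188 W
W' = 188 * 318 = 59784 J
= 59784 / 1000 = 59.784 kJ

59.784 kJ


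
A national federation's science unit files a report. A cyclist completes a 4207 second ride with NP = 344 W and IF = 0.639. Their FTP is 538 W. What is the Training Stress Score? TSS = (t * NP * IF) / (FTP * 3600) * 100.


t * NP * IF = 4207 * 344 * 0.639 = 924765.912
FTP * 3600 = 1936800
TSS = (924765.912 / 1936800) * 100 = 47.75

47.75 TSS


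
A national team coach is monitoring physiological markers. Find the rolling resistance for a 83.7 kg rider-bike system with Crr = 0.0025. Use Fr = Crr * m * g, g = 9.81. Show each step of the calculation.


m * g = 83.7 * 9.81 = 821.097 N
Fr = 0.0025 * 821.097 = 2.053 N

2.053 N


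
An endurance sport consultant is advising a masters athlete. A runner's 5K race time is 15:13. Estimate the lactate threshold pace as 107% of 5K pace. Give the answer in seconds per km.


Total race time = 15*60 + 13 = 913 seconds
5K pace = 913 / 5 = 182.6 sec/km
LT pace = 182.6 * 1.07 = 195.38 sec/km

195.38 s/km


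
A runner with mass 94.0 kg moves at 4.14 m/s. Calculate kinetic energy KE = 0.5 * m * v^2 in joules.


v^2 = 4.14^2 = 17.1396
KE = 0.5 * 94.0 * 17.1396
= 805.56 J

805.56 J


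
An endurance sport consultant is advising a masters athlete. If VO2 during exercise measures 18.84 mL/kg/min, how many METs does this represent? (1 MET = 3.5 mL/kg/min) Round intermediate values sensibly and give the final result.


METs = VO2 / 3.5 = 18.84 / 3.5 = 5.38

5.38 METs


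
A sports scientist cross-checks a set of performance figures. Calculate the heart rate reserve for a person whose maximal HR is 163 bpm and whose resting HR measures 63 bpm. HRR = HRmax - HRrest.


HRmax = 163 bpm
HRrest = 63 bpm
HRR = 163 - 63 = 100 bpm

100 bpm


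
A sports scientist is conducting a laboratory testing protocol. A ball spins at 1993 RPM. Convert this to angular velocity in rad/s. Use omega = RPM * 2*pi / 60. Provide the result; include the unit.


omega = 1993 * 2 * pi / 60
= 1993 * 6.28318531 / 60
= 12522.388 / 60
= 208.706 rad/s

208.706 rad/s


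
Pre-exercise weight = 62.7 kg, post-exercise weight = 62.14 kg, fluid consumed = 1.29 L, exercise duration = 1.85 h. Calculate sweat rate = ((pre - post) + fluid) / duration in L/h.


Weight loss = 62.7 - 62.14 = 0.56 kg (approx L)
Total sweat = 0.56 + 1.29 = 1.85 L
Sweat rate = 1.85 / 1.85 = 1.0 L/h

1.0 L/h


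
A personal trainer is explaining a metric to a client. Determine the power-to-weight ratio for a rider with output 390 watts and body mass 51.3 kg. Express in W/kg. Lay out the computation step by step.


P/W = 390 / 51.3 = 7.602 W/kg

7.602 W/kg


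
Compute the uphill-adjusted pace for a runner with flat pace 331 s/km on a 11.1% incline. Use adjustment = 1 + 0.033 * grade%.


Adjustment factor = 1 + 0.033 * 11.1 = 1.3663
Grade-adjusted pace = 331 * 1.3663 = 452.25 s/km

452.25 s/km


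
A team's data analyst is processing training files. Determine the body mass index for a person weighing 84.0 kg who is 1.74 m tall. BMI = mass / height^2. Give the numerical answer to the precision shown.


BMI = mass / height^2
= 84.0 / 1.74^2
= 84.0 / 3.0276
= 27.74 kg/m^2

27.74 kg/m^2


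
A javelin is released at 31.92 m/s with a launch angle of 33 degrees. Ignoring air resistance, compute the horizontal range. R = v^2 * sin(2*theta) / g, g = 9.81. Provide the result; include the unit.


Launch speed squared = 1018.8864
sin(2 * 33 deg) = 0.913545
Range = 1018.8864 * 0.913545 / 9.81
= 94.883 m

94.883 m


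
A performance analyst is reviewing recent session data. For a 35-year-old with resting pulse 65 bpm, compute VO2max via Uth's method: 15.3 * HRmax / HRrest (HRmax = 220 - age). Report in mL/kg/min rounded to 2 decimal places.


Step 1: HRmax = 220 - 35 = 185 bpm
Step 2: Ratio = 185 / 65 = 2.8462
Step 3: VO2max = 15.3 * 2.8462 = 43.55 mL/kg/min

43.55 mL/kg/min


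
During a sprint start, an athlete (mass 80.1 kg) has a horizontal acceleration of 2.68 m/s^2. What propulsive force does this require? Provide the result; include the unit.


Propulsive force = mass * acceleration
= 80.1 kg * 2.68 m/s^2
= 214.67 N

214.67 N


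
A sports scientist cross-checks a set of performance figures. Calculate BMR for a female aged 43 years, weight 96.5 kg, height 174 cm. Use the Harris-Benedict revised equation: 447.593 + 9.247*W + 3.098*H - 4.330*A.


Substituting values:
W term = 9.247 * 96.5 = 892.3355
H term = 3.098 * 174 = 539.052
A term = 4.330 * 43 = 186.19
BMR = 1692.79 kcal/day

1692.79 kcal/day


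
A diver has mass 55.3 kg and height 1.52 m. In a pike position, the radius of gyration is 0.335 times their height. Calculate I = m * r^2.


r = 0.335 * 1.52 = 0.5092 m
I = m * r^2 = 55.3 * 0.259285 = 14.338 kg*m^2

14.338 kg*m^2


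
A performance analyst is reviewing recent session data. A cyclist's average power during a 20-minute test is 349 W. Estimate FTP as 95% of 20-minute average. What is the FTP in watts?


FTP = 20-min power * 0.95
= 349 * 0.95
= 331.55 W

331.55 W


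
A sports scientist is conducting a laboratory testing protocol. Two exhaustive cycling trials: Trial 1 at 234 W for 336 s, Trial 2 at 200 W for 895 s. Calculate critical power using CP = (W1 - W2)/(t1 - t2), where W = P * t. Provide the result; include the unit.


W1 = 234 * 336 = 78624 J
W2 = 200 * 895 = 179000 J
CP = (78624 - 179000) / (336 - 895)
= -100376 / -559
= 179.56 W

179.56 W


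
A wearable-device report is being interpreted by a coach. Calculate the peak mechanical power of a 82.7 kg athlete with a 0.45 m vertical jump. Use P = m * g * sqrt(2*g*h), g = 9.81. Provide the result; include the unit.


First, sqrt(2gh) = sqrt(2 * 9.81 * 0.45)
= sqrt(8.829) = 2.971363 m/s
Power = 82.7 * 9.81 * 2.971363 = 2410.63 W

2410.63 W


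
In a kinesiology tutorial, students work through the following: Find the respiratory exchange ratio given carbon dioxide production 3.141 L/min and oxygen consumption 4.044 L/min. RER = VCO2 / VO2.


VCO2 = 3.141 L/min
VO2 = 4.044 L/min
RER = 3.141 / 4.044 = 0.7767

0.7767


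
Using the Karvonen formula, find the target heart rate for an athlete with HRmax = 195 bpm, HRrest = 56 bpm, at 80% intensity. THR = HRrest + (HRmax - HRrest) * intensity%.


HRR = 195 - 56 = 139
THR = 56 + 139 * 0.8
= 56 + 111.2
= 167.2 bpm

167.2 bpm


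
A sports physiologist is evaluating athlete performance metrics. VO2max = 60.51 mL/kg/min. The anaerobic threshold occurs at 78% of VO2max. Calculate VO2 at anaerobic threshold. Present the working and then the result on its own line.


AT fraction = 78 / 100 = 0.78
AT VO2 = 60.51 * 0.78
= 47.2 mL/kg/min

47.2 mL/kg/min


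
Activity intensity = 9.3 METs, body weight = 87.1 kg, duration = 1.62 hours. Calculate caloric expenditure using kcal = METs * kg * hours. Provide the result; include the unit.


kcal = 9.3 * 87.1 * 1.62
= 810.03 * 1.62
= 1312.25 kcal

1312.25 kcal


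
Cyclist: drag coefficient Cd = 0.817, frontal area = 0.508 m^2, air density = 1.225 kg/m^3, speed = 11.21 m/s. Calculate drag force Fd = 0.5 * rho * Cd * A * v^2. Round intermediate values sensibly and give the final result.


v^2 = 11.21^2 = 125.6641
Fd = 0.5 * 1.225 * 0.817 * 0.508 * 125.6641
= 31.945 N

31.945 N


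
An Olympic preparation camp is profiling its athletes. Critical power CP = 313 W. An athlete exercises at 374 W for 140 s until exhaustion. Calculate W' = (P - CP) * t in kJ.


P - CP = 374 - 313 = 61 W
W' = 61 * 140 = 8540 J
= 8540 / 1000 = 8.54 kJ

8.54 kJ


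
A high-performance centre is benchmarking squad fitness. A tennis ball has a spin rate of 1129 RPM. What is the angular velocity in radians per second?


Convert RPM to rad/s: multiply by 2*pi and divide by 60
omega = 1129 * 2 * pi / 60
= 118.229 rad/s

118.229 rad/s


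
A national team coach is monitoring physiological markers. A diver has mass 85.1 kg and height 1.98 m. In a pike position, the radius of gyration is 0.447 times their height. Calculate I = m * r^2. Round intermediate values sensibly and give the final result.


r = 0.447 * 1.98 = 0.88506 m
I = m * r^2 = 85.1 * 0.783331 = 66.661 kg*m^2

66.661 kg*m^2


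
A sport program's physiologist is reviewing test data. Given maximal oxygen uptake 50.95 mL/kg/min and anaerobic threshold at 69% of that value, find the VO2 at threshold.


Percentage as decimal = 0.69
VO2 at AT = 50.95 * 0.69 = 35.16 mL/kg/min

35.16 mL/kg/min


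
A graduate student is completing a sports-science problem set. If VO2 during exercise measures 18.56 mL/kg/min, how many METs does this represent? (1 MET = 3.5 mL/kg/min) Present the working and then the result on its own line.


METs = VO2 / 3.5 = 18.56 / 3.5 = 5.3

5.3 METs


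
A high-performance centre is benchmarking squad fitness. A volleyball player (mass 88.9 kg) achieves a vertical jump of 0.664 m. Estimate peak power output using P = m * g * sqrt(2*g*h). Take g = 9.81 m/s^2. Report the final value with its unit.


2 * g * h = 2 * 9.81 * 0.664 = 13.02768
sqrt(13.02768) = 3.609388 m/s
P = 88.9 * 9.81 * 3.609388 = 3147.78 W

3147.78 W


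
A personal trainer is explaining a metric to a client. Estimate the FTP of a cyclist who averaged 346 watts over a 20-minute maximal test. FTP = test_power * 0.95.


FTP = 346 * 0.95 = 328.7 W

328.7 W


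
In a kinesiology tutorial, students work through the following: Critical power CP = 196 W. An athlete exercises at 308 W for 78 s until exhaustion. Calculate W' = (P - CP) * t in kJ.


P - CP = 308 - 196 = 112 W
W' = 112 * 78 = 8736 J
= 8736 / 1000 = 8.736 kJ

8.736 kJ


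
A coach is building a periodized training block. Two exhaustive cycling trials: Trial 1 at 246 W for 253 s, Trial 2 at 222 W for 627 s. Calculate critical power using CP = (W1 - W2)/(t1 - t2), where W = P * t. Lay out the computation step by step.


W1 = 246 * 253 = 62238 J
W2 = 222 * 627 = 139194 J
CP = (62238 - 139194) / (253 - 627)
= -76956 / -374
= 205.76 W

205.76 W


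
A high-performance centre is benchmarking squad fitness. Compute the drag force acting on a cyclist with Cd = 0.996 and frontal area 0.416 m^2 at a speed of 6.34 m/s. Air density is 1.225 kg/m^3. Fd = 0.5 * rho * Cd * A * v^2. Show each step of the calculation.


Step 1: v^2 = 40.1956
Step 2: Fd = 0.5 * 1.225 * 0.996 * 0.416 * 40.1956
= 10.201 N

10.201 N


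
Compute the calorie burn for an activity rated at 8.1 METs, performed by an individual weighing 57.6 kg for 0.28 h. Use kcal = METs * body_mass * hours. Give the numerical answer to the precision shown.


Product of METs and mass = 8.1 * 57.6 = 466.56
Total kcal = 466.56 * 0.28 = 130.64 kcal

130.64 kcal


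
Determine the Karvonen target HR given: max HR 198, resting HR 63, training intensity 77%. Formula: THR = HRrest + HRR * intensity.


HRR = HRmax - HRrest = 198 - 63 = 135
THR = 63 + 135 * 0.77
= 166.95 bpm

166.95 bpm


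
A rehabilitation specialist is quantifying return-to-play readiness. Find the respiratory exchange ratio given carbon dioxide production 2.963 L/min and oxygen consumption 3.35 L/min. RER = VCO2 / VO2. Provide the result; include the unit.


VCO2 = 2.963 L/min
VO2 = 3.35 L/min
RER = 2.963 / 3.35 = 0.8845

0.8845


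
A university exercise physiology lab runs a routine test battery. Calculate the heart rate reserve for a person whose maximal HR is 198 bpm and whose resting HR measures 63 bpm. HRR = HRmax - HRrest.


HRmax = 198 bpm
HRrest = 63 bpm
HRR = 198 - 63 = 135 bpm

135 bpm


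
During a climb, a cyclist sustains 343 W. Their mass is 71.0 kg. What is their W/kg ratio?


Power-to-weight = 343 W / 71.0 kg
= 4.831 W/kg

4.831 W/kg


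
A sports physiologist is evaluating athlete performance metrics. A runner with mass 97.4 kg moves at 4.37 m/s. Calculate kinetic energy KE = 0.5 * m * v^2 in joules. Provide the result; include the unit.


v^2 = 4.37^2 = 19.0969
KE = 0.5 * 97.4 * 19.0969
= 930.02 J

930.02 J


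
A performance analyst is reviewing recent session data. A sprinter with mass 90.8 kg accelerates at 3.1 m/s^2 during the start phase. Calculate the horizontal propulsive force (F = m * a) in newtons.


F = m * a
= 90.8 * 3.1
= 281.48 N

281.48 N


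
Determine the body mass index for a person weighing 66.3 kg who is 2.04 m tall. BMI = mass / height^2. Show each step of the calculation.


BMI = mass / height^2
= 66.3 / 2.04^2
= 66.3 / 4.1616
= 15.93 kg/m^2

15.93 kg/m^2


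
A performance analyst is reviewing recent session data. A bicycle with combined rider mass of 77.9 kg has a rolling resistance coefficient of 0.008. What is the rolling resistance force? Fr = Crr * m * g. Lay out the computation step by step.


Fr = 0.008 * 77.9 * 9.81
= 0.6232 * 9.81
= 6.114 N

6.114 N


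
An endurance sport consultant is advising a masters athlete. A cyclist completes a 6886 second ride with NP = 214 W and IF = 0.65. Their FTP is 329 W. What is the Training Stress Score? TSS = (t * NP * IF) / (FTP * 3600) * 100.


t * NP * IF = 6886 * 214 * 0.65 = 957842.6
FTP * 3600 = 1184400
TSS = (957842.6 / 1184400) * 100 = 80.87

80.87 TSS


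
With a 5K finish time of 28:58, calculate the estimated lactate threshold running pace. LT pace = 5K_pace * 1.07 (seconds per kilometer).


Race duration = 1738 s for 5 km
Average pace = 1738 / 5 = 347.6 s/km
LT pace = 347.6 * 1.07
= 371.93 s/km

371.93 s/km


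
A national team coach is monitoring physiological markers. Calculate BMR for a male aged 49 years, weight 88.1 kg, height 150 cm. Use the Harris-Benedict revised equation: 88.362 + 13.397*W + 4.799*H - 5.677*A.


Substituting values:
W term = 13.397 * 88.1 = 1180.2757
H term = 4.799 * 150 = 719.85
A term = 5.677 * 49 = 278.173
BMR = 1710.31 kcal/day

1710.31 kcal/day


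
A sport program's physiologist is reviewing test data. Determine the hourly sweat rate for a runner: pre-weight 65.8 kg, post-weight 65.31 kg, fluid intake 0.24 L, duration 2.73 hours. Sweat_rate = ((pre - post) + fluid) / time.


Mass lost = 65.8 - 65.31 = 0.49 kg
Add fluid consumed: 0.49 + 0.24 = 0.73 L total sweat
Sweat rate = 0.73 / 2.73 = 0.267 L/h

0.267 L/h


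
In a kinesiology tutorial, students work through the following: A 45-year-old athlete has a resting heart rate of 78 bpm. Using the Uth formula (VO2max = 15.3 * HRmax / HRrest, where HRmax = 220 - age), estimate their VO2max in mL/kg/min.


HRmax = 220 - 45 = 175 bpm
Ratio = HRmax / HRrest = 175 / 78 = 2.2436
VO2max = 15.3 * 2.2436 = 34.33 mL/kg/min

34.33 mL/kg/min


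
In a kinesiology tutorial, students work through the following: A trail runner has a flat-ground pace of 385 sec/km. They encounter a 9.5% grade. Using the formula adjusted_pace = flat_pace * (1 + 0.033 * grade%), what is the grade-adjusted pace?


Grade factor = 1 + 0.033 * 9.5 = 1.3135
Adjusted = 385 * 1.3135 = 505.7 sec/km

505.7 s/km


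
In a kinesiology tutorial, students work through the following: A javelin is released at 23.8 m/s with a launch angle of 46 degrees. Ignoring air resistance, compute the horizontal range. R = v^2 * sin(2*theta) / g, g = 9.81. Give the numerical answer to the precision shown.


Launch speed squared = 566.44
sin(2 * 46 deg) = 0.999391
Range = 566.44 * 0.999391 / 9.81
= 57.706 m

57.706 m


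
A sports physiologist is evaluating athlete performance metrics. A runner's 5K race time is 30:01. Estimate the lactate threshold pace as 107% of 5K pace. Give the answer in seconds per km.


Total race time = 30*60 + 1 = 1801 seconds
5K pace = 1801 / 5 = 360.2 sec/km
LT pace = 360.2 * 1.07 = 385.41 sec/km

385.41 s/km


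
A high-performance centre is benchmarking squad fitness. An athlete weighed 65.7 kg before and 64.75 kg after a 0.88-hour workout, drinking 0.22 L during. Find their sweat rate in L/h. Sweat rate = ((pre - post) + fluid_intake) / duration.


Body mass change = 0.95 kg
Total sweat loss = 0.95 + 0.22 = 1.17 L
Rate = 1.17 / 0.88 = 1.33 L/h

1.33 L/h


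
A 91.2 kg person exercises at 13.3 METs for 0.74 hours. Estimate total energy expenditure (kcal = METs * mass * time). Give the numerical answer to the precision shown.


Energy = METs * mass(kg) * time(h)
= 13.3 * 91.2 * 0.74
= 897.59 kcal

897.59 kcal


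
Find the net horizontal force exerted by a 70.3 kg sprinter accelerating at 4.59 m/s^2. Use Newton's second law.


Newton's second law: F = m * a
F = 70.3 * 4.59 = 322.68 N

322.68 N


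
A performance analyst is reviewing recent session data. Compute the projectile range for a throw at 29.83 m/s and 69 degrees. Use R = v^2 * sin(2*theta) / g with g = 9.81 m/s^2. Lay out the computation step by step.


Two times the angle = 138 degrees
sin(138) = 0.669131
R = 889.8289 * 0.669131 / 9.81 = 60.694 m

60.694 m


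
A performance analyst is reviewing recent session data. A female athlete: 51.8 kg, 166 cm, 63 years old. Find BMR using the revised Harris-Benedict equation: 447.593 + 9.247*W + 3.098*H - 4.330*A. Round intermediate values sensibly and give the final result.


Intercept = 447.593
Weight contribution = 9.247 * 51.8 = 478.9946
Height contribution = 3.098 * 166 = 514.268
Age contribution = 4.33 * 63 = 272.79
BMR = 447.593 + 478.9946 + 514.268 - 272.79
= 1168.07 kcal/day

1168.07 kcal/day


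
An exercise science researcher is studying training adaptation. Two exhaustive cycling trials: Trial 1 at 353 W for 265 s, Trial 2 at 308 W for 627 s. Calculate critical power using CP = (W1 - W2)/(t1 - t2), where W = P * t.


W1 = 353 * 265 = 93545 J
W2 = 308 * 627 = 193116 J
CP = (93545 - 193116) / (265 - 627)
= -99571 / -362
= 275.06 W

275.06 W


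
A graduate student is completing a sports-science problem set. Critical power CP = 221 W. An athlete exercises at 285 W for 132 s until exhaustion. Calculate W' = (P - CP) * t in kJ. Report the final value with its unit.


P - CP = 285 - 221 = 64 W
W' = 64 * 132 = 8448 J
= 8448 / 1000 = 8.448 kJ

8.448 kJ


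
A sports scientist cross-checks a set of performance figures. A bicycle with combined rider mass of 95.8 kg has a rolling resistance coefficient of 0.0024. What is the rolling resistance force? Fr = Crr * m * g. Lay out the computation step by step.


Fr = 0.0024 * 95.8 * 9.81
= 0.22992 * 9.81
= 2.256 N

2.256 N


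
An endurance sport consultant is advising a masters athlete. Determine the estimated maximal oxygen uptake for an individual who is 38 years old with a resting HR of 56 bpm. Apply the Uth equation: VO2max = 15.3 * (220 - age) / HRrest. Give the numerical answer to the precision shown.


HRmax = 220 - 38 = 182
VO2max = 15.3 * (182 / 56)
= 15.3 * 3.25
= 49.73 mL/kg/min

49.73 mL/kg/min


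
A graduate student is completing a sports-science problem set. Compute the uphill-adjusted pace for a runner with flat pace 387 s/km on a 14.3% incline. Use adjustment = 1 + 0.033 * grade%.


Adjustment factor = 1 + 0.033 * 14.3 = 1.4719
Grade-adjusted pace = 387 * 1.4719 = 569.63 s/km

569.63 s/km


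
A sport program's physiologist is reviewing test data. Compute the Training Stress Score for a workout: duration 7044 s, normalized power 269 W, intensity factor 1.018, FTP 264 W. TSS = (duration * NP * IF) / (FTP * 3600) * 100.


Product = 7044 * 269 * 1.018 = 1928943.048
Base = 264 * 3600 = 950400
TSS = 1928943.048 / 950400 * 100 = 202.96

202.96 TSS


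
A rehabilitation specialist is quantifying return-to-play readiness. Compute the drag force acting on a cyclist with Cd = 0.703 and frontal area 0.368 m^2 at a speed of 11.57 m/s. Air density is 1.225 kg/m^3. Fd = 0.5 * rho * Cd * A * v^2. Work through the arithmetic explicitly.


Step 1: v^2 = 133.8649
Step 2: Fd = 0.5 * 1.225 * 0.703 * 0.368 * 133.8649
= 21.212 N

21.212 N


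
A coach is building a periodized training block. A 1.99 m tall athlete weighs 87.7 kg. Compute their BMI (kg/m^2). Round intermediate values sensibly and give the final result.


height^2 = 3.9601 m^2
BMI = 87.7 / 3.9601 = 22.15 kg/m^2

22.15 kg/m^2


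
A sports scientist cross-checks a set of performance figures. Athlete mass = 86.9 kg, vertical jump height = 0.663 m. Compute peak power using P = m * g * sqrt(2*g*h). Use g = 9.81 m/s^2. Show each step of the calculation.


sqrt(2 * 9.81 * 0.663) = sqrt(13.00806) = 3.606669 m/s
P = 86.9 * 9.81 * 3.606669
= 3074.65 W

3074.65 W


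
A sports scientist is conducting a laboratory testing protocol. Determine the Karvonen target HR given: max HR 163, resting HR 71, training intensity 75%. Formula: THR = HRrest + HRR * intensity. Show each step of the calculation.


HRR = HRmax - HRrest = 163 - 71 = 92
THR = 71 + 92 * 0.75
= 140.0 bpm

140.0 bpm


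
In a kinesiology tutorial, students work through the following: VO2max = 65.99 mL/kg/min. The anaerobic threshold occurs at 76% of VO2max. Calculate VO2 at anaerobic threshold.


AT fraction = 76 / 100 = 0.76
AT VO2 = 65.99 * 0.76
= 50.15 mL/kg/min

50.15 mL/kg/min


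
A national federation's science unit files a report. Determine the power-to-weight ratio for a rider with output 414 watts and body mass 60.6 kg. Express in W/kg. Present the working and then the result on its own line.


P/W = 414 / 60.6 = 6.832 W/kg

6.832 W/kg
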